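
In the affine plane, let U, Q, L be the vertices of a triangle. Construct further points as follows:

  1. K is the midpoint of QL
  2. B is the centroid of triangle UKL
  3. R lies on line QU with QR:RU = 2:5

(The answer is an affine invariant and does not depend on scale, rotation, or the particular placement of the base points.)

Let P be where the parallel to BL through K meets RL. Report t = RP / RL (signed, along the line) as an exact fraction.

t = 1/8

Work in coordinates with U = (0, 0), Q = (1, 0), L = (0, 1).
1. K is the midpoint of QL ⇒ K = (1/2, 1/2)
2. B is the centroid of triangle UKL ⇒ B = (1/6, 1/2)
3. R lies on line QU with QR:RU = 2:5 ⇒ R = (5/7, 0)
through K parallel to BL: direction (-1/6, 1/2); meets RL at P = (5/8, 1/8)
P = R + t·(L−R) with t = 1/8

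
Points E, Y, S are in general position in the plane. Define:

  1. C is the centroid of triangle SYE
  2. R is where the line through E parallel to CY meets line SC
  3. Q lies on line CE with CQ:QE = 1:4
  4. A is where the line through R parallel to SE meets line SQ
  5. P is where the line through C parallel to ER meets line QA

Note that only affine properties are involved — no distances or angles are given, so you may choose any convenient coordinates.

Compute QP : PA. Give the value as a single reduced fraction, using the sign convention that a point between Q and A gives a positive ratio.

QP:PA = -1/10

Set E = (0, 0), Y = (1, 0), S = (0, 1); any affine frame gives the same invariant.
1. C is the centroid of triangle SYE ⇒ C = (1/3, 1/3)
2. R is where the line through E parallel to CY meets line SC ⇒ R = (2/3, -1/3)
3. Q lies on line CE with CQ:QE = 1:4 ⇒ Q = (4/15, 4/15)
4. A is where the line through R parallel to SE meets line SQ ⇒ A = (2/3, -5/6)
5. P is where the line through C parallel to ER meets line QA ⇒ P = (2/9, 7/18)
P = Q + t·(A−Q) with t = -1/9, so QP:PA = t:(1−t) = -1/9:10/9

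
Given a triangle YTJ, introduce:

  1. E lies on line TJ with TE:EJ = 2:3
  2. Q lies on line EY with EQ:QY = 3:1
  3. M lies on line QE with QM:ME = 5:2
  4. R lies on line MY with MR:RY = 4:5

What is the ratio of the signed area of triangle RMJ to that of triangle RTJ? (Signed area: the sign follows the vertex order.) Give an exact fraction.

Choose coordinates Y = (0, 0), T = (1, 0), J = (0, 1).
1. E lies on line TJ with TE:EJ = 2:3 ⇒ E = (3/5, 2/5)
2. Q lies on line EY with EQ:QY = 3:1 ⇒ Q = (3/20, 1/10)
3. M lies on line QE with QM:ME = 5:2 ⇒ M = (33/70, 11/35)
4. R lies on line MY with MR:RY = 4:5 ⇒ R = (11/42, 11/63)
2·[RMJ] = 22/105, 2·[RTJ] = 71/126
[RMJ]:[RTJ] = 22/105:71/126 = 132/355

[RMJ]:[RTJ] = 132/355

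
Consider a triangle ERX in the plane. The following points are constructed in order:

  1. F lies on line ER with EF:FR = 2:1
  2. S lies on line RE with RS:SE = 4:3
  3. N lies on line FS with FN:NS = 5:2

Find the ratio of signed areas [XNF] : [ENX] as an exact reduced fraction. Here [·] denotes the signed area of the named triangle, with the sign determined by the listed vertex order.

[XNF]:[ENX] = 25/73

Work in coordinates with E = (0, 0), R = (1, 0), X = (0, 1).
1. F lies on line ER with EF:FR = 2:1 ⇒ F = (2/3, 0)
2. S lies on line RE with RS:SE = 4:3 ⇒ S = (3/7, 0)
3. N lies on line FS with FN:NS = 5:2 ⇒ N = (73/147, 0)
2·[XNF] = 25/147, 2·[ENX] = 73/147
[XNF]:[ENX] = 25/147:73/147 = 25/73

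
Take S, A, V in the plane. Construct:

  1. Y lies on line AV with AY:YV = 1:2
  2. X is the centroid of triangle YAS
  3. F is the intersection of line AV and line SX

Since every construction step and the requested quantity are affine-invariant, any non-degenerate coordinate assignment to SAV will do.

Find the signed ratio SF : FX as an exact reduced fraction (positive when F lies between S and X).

SF:FX = -3

Choose coordinates S = (0, 0), A = (1, 0), V = (0, 1).
1. Y lies on line AV with AY:YV = 1:2 ⇒ Y = (2/3, 1/3)
2. X is the centroid of triangle YAS ⇒ X = (5/9, 1/9)
3. F is the intersection of line AV and line SX ⇒ F = (5/6, 1/6)
F = S + t·(X−S) with t = 3/2, so SF:FX = t:(1−t) = 3/2:-1/2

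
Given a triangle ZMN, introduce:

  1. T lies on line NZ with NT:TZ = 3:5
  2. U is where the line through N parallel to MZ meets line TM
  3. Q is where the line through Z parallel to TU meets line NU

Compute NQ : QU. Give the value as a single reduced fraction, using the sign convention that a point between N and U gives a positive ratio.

Choose coordinates Z = (0, 0), M = (1, 0), N = (0, 1).
1. T lies on line NZ with NT:TZ = 3:5 ⇒ T = (0, 5/8)
2. U is where the line through N parallel to MZ meets line TM ⇒ U = (-3/5, 1)
3. Q is where the line through Z parallel to TU meets line NU ⇒ Q = (-8/5, 1)
Q = N + t·(U−N) with t = 8/3, so NQ:QU = t:(1−t) = 8/3:-5/3

NQ:QU = -8/5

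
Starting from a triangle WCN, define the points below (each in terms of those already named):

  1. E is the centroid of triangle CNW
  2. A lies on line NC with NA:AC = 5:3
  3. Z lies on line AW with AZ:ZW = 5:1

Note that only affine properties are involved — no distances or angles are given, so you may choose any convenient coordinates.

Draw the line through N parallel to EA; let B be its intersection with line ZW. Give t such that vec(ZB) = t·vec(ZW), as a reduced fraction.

t = -20

Work in coordinates with W = (0, 0), C = (1, 0), N = (0, 1).
1. E is the centroid of triangle CNW ⇒ E = (1/3, 1/3)
2. A lies on line NC with NA:AC = 5:3 ⇒ A = (5/8, 3/8)
3. Z lies on line AW with AZ:ZW = 5:1 ⇒ Z = (5/48, 1/16)
through N parallel to EA: direction (7/24, 1/24); meets ZW at B = (35/16, 21/16)
B = Z + t·(W−Z) with t = -20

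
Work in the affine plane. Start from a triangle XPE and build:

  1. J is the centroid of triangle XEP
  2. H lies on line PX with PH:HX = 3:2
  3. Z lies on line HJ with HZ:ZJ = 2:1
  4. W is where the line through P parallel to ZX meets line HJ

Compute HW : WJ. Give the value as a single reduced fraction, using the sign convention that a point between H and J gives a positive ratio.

HW:WJ = -1/2

Choose coordinates X = (0, 0), P = (1, 0), E = (0, 1).
1. J is the centroid of triangle XEP ⇒ J = (1/3, 1/3)
2. H lies on line PX with PH:HX = 3:2 ⇒ H = (2/5, 0)
3. Z lies on line HJ with HZ:ZJ = 2:1 ⇒ Z = (16/45, 2/9)
4. W is where the line through P parallel to ZX meets line HJ ⇒ W = (7/15, -1/3)
W = H + t·(J−H) with t = -1, so HW:WJ = t:(1−t) = -1:2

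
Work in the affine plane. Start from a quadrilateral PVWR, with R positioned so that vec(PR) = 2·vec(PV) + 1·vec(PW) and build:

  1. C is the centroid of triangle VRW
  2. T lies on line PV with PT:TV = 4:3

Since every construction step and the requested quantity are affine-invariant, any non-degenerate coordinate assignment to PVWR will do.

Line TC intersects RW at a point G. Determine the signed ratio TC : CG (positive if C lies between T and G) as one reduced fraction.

TC:CG = 2

Choose coordinates P = (0, 0), V = (1, 0), W = (0, 1), R = (2, 1).
1. C is the centroid of triangle VRW ⇒ C = (1, 2/3)
2. T lies on line PV with PT:TV = 4:3 ⇒ T = (4/7, 0)
line TC meets RW at G = (17/14, 1)
C = T + t·(G−T) with t = 2/3, so TC:CG = 2/3:1/3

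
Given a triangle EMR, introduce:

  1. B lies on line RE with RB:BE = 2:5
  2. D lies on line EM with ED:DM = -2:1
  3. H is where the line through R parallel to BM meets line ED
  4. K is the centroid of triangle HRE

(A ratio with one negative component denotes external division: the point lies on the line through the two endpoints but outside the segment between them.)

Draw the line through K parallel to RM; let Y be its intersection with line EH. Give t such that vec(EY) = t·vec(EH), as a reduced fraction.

t = 4/7

Choose coordinates E = (0, 0), M = (1, 0), R = (0, 1).
1. B lies on line RE with RB:BE = 2:5 ⇒ B = (0, 5/7)
2. D lies on line EM with ED:DM = -2:1 ⇒ D = (2, 0)
3. H is where the line through R parallel to BM meets line ED ⇒ H = (7/5, 0)
4. K is the centroid of triangle HRE ⇒ K = (7/15, 1/3)
through K parallel to RM: direction (1, -1); meets EH at Y = (4/5, 0)
Y = E + t·(H−E) with t = 4/7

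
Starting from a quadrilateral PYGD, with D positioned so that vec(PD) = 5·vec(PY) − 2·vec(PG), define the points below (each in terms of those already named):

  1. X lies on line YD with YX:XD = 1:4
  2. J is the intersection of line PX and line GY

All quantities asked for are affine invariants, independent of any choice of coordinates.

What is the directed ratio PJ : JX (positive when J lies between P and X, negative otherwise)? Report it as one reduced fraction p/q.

Set P = (0, 0), Y = (1, 0), G = (0, 1), D = (5, -2); any affine frame gives the same invariant.
1. X lies on line YD with YX:XD = 1:4 ⇒ X = (9/5, -2/5)
2. J is the intersection of line PX and line GY ⇒ J = (9/7, -2/7)
J = P + t·(X−P) with t = 5/7, so PJ:JX = t:(1−t) = 5/7:2/7

PJ:JX = 5/2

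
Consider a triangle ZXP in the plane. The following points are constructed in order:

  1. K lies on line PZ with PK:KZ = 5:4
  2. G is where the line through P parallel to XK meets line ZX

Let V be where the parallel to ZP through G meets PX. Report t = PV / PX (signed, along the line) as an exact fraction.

Set Z = (0, 0), X = (1, 0), P = (0, 1); any affine frame gives the same invariant.
1. K lies on line PZ with PK:KZ = 5:4 ⇒ K = (0, 4/9)
2. G is where the line through P parallel to XK meets line ZX ⇒ G = (9/4, 0)
through G parallel to ZP: direction (0, 1); meets PX at V = (9/4, -5/4)
V = P + t·(X−P) with t = 9/4

t = 9/4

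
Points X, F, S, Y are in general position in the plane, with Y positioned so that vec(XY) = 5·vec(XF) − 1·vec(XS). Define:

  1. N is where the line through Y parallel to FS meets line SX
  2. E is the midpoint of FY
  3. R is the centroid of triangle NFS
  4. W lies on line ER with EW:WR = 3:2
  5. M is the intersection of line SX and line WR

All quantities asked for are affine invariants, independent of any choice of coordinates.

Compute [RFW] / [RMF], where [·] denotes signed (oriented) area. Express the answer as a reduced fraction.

[RFW]:[RMF] = 16/5

Work in coordinates with X = (0, 0), F = (1, 0), S = (0, 1), Y = (5, -1).
1. N is where the line through Y parallel to FS meets line SX ⇒ N = (0, 4)
2. E is the midpoint of FY ⇒ E = (3, -1/2)
3. R is the centroid of triangle NFS ⇒ R = (1/3, 5/3)
4. W lies on line ER with EW:WR = 3:2 ⇒ W = (7/5, 4/5)
5. M is the intersection of line SX and line WR ⇒ M = (0, 31/16)
2·[RFW] = 6/5, 2·[RMF] = 3/8
[RFW]:[RMF] = 6/5:3/8 = 16/5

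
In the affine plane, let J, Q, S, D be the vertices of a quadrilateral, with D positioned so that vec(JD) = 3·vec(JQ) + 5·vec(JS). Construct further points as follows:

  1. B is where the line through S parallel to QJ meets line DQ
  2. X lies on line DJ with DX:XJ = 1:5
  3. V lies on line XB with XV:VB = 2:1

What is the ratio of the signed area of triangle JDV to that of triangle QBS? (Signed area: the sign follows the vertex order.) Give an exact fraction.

[JDV]:[QBS] = -40/21

Set J = (0, 0), Q = (1, 0), S = (0, 1), D = (3, 5); any affine frame gives the same invariant.
1. B is where the line through S parallel to QJ meets line DQ ⇒ B = (7/5, 1)
2. X lies on line DJ with DX:XJ = 1:5 ⇒ X = (5/2, 25/6)
3. V lies on line XB with XV:VB = 2:1 ⇒ V = (53/30, 37/18)
2·[JDV] = -8/3, 2·[QBS] = 7/5
[JDV]:[QBS] = -8/3:7/5 = -40/21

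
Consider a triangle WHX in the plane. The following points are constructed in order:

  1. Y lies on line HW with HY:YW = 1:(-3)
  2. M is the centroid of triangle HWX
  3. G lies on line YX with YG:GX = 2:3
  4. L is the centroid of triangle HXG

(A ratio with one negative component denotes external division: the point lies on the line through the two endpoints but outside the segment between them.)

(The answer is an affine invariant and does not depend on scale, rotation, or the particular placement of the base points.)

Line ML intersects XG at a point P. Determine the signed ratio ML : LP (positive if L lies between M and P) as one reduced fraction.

Work in coordinates with W = (0, 0), H = (1, 0), X = (0, 1).
1. Y lies on line HW with HY:YW = 1:(-3) ⇒ Y = (3/2, 0)
2. M is the centroid of triangle HWX ⇒ M = (1/3, 1/3)
3. G lies on line YX with YG:GX = 2:3 ⇒ G = (9/10, 2/5)
4. L is the centroid of triangle HXG ⇒ L = (19/30, 7/15)
line ML meets XG at P = (11/15, 23/45)
L = M + t·(P−M) with t = 3/4, so ML:LP = 3/4:1/4

ML:LP = 3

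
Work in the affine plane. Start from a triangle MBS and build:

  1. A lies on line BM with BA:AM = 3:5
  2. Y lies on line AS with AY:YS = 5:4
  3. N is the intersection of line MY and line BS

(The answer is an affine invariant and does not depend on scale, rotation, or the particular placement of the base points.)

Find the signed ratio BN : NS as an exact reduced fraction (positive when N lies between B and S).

Assign M = (0, 0), B = (1, 0), S = (0, 1) — the answer is frame-independent, so this choice is without loss of generality.
1. A lies on line BM with BA:AM = 3:5 ⇒ A = (5/8, 0)
2. Y lies on line AS with AY:YS = 5:4 ⇒ Y = (5/18, 5/9)
3. N is the intersection of line MY and line BS ⇒ N = (1/3, 2/3)
N = B + t·(S−B) with t = 2/3, so BN:NS = t:(1−t) = 2/3:1/3

BN:NS = 2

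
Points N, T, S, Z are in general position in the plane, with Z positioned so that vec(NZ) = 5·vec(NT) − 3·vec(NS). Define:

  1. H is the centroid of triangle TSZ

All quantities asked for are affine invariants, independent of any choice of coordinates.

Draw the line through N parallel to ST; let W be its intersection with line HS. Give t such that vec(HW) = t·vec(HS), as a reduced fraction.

Set N = (0, 0), T = (1, 0), S = (0, 1), Z = (5, -3); any affine frame gives the same invariant.
1. H is the centroid of triangle TSZ ⇒ H = (2, -2/3)
through N parallel to ST: direction (1, -1); meets HS at W = (-6, 6)
W = H + t·(S−H) with t = 4

t = 4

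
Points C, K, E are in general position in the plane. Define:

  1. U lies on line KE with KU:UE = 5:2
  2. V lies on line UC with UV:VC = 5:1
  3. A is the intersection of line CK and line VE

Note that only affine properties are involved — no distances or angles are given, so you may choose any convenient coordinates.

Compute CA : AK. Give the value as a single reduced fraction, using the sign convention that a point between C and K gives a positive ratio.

Assign C = (0, 0), K = (1, 0), E = (0, 1) — the answer is frame-independent, so this choice is without loss of generality.
1. U lies on line KE with KU:UE = 5:2 ⇒ U = (2/7, 5/7)
2. V lies on line UC with UV:VC = 5:1 ⇒ V = (1/21, 5/42)
3. A is the intersection of line CK and line VE ⇒ A = (2/37, 0)
A = C + t·(K−C) with t = 2/37, so CA:AK = t:(1−t) = 2/37:35/37

CA:AK = 2/35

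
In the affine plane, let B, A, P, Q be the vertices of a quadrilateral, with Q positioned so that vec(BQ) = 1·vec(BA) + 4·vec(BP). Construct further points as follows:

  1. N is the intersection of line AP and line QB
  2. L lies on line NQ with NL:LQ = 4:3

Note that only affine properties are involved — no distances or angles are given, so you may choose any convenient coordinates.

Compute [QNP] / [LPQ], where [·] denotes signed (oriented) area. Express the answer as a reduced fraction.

[QNP]:[LPQ] = 7/3

Work in coordinates with B = (0, 0), A = (1, 0), P = (0, 1), Q = (1, 4).
1. N is the intersection of line AP and line QB ⇒ N = (1/5, 4/5)
2. L lies on line NQ with NL:LQ = 4:3 ⇒ L = (23/35, 92/35)
2·[QNP] = -4/5, 2·[LPQ] = -12/35
[QNP]:[LPQ] = -4/5:-12/35 = 7/3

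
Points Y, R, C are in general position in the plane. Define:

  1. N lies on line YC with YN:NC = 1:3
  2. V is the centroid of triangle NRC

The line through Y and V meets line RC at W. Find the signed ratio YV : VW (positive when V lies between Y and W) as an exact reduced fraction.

Work in coordinates with Y = (0, 0), R = (1, 0), C = (0, 1).
1. N lies on line YC with YN:NC = 1:3 ⇒ N = (0, 1/4)
2. V is the centroid of triangle NRC ⇒ V = (1/3, 5/12)
line YV meets RC at W = (4/9, 5/9)
V = Y + t·(W−Y) with t = 3/4, so YV:VW = 3/4:1/4

YV:VW = 3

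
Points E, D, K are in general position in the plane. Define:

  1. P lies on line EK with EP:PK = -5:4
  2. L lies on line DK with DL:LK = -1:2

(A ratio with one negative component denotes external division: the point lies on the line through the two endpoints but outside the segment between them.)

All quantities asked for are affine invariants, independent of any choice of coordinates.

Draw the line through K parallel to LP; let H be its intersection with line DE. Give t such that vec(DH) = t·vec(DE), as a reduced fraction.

t = 2/3

Work in coordinates with E = (0, 0), D = (1, 0), K = (0, 1).
1. P lies on line EK with EP:PK = -5:4 ⇒ P = (0, 5)
2. L lies on line DK with DL:LK = -1:2 ⇒ L = (2, -1)
through K parallel to LP: direction (-2, 6); meets DE at H = (1/3, 0)
H = D + t·(E−D) with t = 2/3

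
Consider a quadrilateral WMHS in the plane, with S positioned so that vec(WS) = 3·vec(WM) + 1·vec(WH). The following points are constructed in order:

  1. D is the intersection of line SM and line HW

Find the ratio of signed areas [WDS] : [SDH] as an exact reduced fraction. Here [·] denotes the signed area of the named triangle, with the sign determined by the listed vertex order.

[WDS]:[SDH] = -1/3

Set W = (0, 0), M = (1, 0), H = (0, 1), S = (3, 1); any affine frame gives the same invariant.
1. D is the intersection of line SM and line HW ⇒ D = (0, -1/2)
2·[WDS] = 3/2, 2·[SDH] = -9/2
[WDS]:[SDH] = 3/2:-9/2 = -1/3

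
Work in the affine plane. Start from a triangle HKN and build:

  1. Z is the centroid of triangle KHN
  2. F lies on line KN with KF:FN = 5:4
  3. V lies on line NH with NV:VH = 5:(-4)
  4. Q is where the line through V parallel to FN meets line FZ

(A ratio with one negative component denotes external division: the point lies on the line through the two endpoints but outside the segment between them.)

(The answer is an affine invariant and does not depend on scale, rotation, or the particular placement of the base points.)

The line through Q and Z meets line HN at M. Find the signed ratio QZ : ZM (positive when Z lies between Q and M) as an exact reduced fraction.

QZ:ZM = -14/3

Work in coordinates with H = (0, 0), K = (1, 0), N = (0, 1).
1. Z is the centroid of triangle KHN ⇒ Z = (1/3, 1/3)
2. F lies on line KN with KF:FN = 5:4 ⇒ F = (4/9, 5/9)
3. V lies on line NH with NV:VH = 5:(-4) ⇒ V = (0, -4)
4. Q is where the line through V parallel to FN meets line FZ ⇒ Q = (-11/9, -25/9)
line QZ meets HN at M = (0, -1/3)
Z = Q + t·(M−Q) with t = 14/11, so QZ:ZM = 14/11:-3/11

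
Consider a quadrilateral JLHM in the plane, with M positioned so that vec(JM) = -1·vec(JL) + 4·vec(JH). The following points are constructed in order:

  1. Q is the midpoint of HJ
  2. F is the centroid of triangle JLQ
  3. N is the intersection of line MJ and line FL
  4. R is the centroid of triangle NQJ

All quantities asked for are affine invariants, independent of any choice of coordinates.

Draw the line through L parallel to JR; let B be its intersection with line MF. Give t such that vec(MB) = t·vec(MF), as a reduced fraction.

t = 38/23

Assign J = (0, 0), L = (1, 0), H = (0, 1), M = (-1, 4) — the answer is frame-independent, so this choice is without loss of generality.
1. Q is the midpoint of HJ ⇒ Q = (0, 1/2)
2. F is the centroid of triangle JLQ ⇒ F = (1/3, 1/6)
3. N is the intersection of line MJ and line FL ⇒ N = (-1/15, 4/15)
4. R is the centroid of triangle NQJ ⇒ R = (-1/45, 23/90)
through L parallel to JR: direction (-1/45, 23/90); meets MF at B = (83/69, -7/3)
B = M + t·(F−M) with t = 38/23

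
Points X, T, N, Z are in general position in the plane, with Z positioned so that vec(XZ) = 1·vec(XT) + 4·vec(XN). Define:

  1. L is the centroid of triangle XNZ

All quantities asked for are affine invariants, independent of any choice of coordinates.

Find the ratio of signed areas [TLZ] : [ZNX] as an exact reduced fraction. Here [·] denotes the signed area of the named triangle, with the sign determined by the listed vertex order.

Set X = (0, 0), T = (1, 0), N = (0, 1), Z = (1, 4); any affine frame gives the same invariant.
1. L is the centroid of triangle XNZ ⇒ L = (1/3, 5/3)
2·[TLZ] = -8/3, 2·[ZNX] = 1
[TLZ]:[ZNX] = -8/3:1 = -8/3

[TLZ]:[ZNX] = -8/3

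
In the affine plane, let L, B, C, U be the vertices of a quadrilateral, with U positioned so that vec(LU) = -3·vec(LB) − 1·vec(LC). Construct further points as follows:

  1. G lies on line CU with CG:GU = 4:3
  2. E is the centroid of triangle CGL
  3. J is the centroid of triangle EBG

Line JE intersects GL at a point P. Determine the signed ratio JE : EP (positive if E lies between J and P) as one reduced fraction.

JE:EP = -3/4

Work in coordinates with L = (0, 0), B = (1, 0), C = (0, 1), U = (-3, -1).
1. G lies on line CU with CG:GU = 4:3 ⇒ G = (-12/7, -1/7)
2. E is the centroid of triangle CGL ⇒ E = (-4/7, 2/7)
3. J is the centroid of triangle EBG ⇒ J = (-3/7, 1/21)
line JE meets GL at P = (-8/21, -2/63)
E = J + t·(P−J) with t = -3, so JE:EP = -3:4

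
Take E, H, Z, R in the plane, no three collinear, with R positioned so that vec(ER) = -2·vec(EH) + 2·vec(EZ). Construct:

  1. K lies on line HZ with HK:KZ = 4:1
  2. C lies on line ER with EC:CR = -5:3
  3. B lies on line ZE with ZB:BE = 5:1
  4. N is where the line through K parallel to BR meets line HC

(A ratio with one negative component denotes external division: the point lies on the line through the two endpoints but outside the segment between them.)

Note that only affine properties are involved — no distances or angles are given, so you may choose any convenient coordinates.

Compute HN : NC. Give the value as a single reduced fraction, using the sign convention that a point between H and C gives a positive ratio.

Assign E = (0, 0), H = (1, 0), Z = (0, 1), R = (-2, 2) — the answer is frame-independent, so this choice is without loss of generality.
1. K lies on line HZ with HK:KZ = 4:1 ⇒ K = (1/5, 4/5)
2. C lies on line ER with EC:CR = -5:3 ⇒ C = (-5, 5)
3. B lies on line ZE with ZB:BE = 5:1 ⇒ B = (0, 1/6)
4. N is where the line through K parallel to BR meets line HC ⇒ N = (9/5, -2/3)
N = H + t·(C−H) with t = -2/15, so HN:NC = t:(1−t) = -2/15:17/15

HN:NC = -2/17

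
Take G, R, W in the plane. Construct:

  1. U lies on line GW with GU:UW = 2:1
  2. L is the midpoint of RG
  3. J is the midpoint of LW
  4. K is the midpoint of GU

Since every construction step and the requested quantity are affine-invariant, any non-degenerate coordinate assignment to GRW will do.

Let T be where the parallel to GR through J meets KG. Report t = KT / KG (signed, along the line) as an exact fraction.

t = -1/2

Set G = (0, 0), R = (1, 0), W = (0, 1); any affine frame gives the same invariant.
1. U lies on line GW with GU:UW = 2:1 ⇒ U = (0, 2/3)
2. L is the midpoint of RG ⇒ L = (1/2, 0)
3. J is the midpoint of LW ⇒ J = (1/4, 1/2)
4. K is the midpoint of GU ⇒ K = (0, 1/3)
through J parallel to GR: direction (1, 0); meets KG at T = (0, 1/2)
T = K + t·(G−K) with t = -1/2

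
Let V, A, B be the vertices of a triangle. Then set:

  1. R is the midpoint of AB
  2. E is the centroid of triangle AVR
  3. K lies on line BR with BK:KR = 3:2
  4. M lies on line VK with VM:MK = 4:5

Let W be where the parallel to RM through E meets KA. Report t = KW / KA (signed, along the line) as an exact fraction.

Choose coordinates V = (0, 0), A = (1, 0), B = (0, 1).
1. R is the midpoint of AB ⇒ R = (1/2, 1/2)
2. E is the centroid of triangle AVR ⇒ E = (1/2, 1/6)
3. K lies on line BR with BK:KR = 3:2 ⇒ K = (3/10, 7/10)
4. M lies on line VK with VM:MK = 4:5 ⇒ M = (2/15, 14/45)
through E parallel to RM: direction (-11/30, -17/90); meets KA at W = (18/25, 7/25)
W = K + t·(A−K) with t = 3/5

t = 3/5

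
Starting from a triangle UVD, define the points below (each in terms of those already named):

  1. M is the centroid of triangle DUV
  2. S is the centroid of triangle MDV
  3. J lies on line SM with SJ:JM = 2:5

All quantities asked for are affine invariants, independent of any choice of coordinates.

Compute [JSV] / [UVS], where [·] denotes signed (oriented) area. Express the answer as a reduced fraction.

[JSV]:[UVS] = -1/14

Choose coordinates U = (0, 0), V = (1, 0), D = (0, 1).
1. M is the centroid of triangle DUV ⇒ M = (1/3, 1/3)
2. S is the centroid of triangle MDV ⇒ S = (4/9, 4/9)
3. J lies on line SM with SJ:JM = 2:5 ⇒ J = (26/63, 26/63)
2·[JSV] = -2/63, 2·[UVS] = 4/9
[JSV]:[UVS] = -2/63:4/9 = -1/14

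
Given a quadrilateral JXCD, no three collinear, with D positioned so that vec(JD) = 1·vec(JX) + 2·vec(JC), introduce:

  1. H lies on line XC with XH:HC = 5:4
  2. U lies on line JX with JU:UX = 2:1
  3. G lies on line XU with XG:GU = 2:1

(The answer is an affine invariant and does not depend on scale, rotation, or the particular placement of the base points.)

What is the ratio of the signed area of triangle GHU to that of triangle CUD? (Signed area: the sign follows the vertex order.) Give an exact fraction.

Assign J = (0, 0), X = (1, 0), C = (0, 1), D = (1, 2) — the answer is frame-independent, so this choice is without loss of generality.
1. H lies on line XC with XH:HC = 5:4 ⇒ H = (4/9, 5/9)
2. U lies on line JX with JU:UX = 2:1 ⇒ U = (2/3, 0)
3. G lies on line XU with XG:GU = 2:1 ⇒ G = (7/9, 0)
2·[GHU] = 5/81, 2·[CUD] = 5/3
[GHU]:[CUD] = 5/81:5/3 = 1/27

[GHU]:[CUD] = 1/27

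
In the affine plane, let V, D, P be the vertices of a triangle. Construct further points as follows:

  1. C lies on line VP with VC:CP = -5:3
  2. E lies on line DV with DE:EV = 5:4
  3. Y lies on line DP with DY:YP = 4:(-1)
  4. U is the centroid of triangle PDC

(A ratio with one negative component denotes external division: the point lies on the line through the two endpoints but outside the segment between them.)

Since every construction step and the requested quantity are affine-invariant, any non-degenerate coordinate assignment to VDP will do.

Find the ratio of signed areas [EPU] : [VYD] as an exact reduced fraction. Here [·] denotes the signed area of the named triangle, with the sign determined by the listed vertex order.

Choose coordinates V = (0, 0), D = (1, 0), P = (0, 1).
1. C lies on line VP with VC:CP = -5:3 ⇒ C = (0, 5/2)
2. E lies on line DV with DE:EV = 5:4 ⇒ E = (4/9, 0)
3. Y lies on line DP with DY:YP = 4:(-1) ⇒ Y = (-1/3, 4/3)
4. U is the centroid of triangle PDC ⇒ U = (1/3, 7/6)
2·[EPU] = -11/27, 2·[VYD] = -4/3
[EPU]:[VYD] = -11/27:-4/3 = 11/36

[EPU]:[VYD] = 11/36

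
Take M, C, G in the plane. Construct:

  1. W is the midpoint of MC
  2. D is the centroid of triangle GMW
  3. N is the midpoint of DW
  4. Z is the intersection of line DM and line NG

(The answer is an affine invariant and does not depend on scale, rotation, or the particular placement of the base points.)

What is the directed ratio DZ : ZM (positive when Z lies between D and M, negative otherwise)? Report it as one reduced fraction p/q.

Choose coordinates M = (0, 0), C = (1, 0), G = (0, 1).
1. W is the midpoint of MC ⇒ W = (1/2, 0)
2. D is the centroid of triangle GMW ⇒ D = (1/6, 1/3)
3. N is the midpoint of DW ⇒ N = (1/3, 1/6)
4. Z is the intersection of line DM and line NG ⇒ Z = (2/9, 4/9)
Z = D + t·(M−D) with t = -1/3, so DZ:ZM = t:(1−t) = -1/3:4/3

DZ:ZM = -1/4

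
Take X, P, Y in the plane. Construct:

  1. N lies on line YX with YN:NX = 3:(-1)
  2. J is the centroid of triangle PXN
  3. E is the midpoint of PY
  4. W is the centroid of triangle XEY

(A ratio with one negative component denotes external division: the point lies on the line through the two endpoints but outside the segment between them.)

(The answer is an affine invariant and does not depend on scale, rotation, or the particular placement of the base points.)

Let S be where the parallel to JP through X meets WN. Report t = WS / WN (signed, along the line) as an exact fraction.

t = 11/23

Assign X = (0, 0), P = (1, 0), Y = (0, 1) — the answer is frame-independent, so this choice is without loss of generality.
1. N lies on line YX with YN:NX = 3:(-1) ⇒ N = (0, -1/2)
2. J is the centroid of triangle PXN ⇒ J = (1/3, -1/6)
3. E is the midpoint of PY ⇒ E = (1/2, 1/2)
4. W is the centroid of triangle XEY ⇒ W = (1/6, 1/2)
through X parallel to JP: direction (2/3, 1/6); meets WN at S = (2/23, 1/46)
S = W + t·(N−W) with t = 11/23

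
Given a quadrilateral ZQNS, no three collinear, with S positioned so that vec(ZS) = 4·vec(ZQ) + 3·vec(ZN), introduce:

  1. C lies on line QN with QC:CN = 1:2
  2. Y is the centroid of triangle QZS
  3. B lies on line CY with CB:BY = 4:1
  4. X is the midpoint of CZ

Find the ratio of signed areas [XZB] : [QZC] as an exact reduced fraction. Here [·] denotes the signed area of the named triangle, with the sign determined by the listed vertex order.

Choose coordinates Z = (0, 0), Q = (1, 0), N = (0, 1), S = (4, 3).
1. C lies on line QN with QC:CN = 1:2 ⇒ C = (2/3, 1/3)
2. Y is the centroid of triangle QZS ⇒ Y = (5/3, 1)
3. B lies on line CY with CB:BY = 4:1 ⇒ B = (22/15, 13/15)
4. X is the midpoint of CZ ⇒ X = (1/3, 1/6)
2·[XZB] = -2/45, 2·[QZC] = -1/3
[XZB]:[QZC] = -2/45:-1/3 = 2/15

[XZB]:[QZC] = 2/15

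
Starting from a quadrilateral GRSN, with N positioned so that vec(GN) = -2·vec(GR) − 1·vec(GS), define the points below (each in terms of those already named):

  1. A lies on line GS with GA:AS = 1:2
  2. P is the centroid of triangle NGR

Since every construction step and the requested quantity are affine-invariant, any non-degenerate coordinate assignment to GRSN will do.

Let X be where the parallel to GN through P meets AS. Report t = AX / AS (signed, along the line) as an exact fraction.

Work in coordinates with G = (0, 0), R = (1, 0), S = (0, 1), N = (-2, -1).
1. A lies on line GS with GA:AS = 1:2 ⇒ A = (0, 1/3)
2. P is the centroid of triangle NGR ⇒ P = (-1/3, -1/3)
through P parallel to GN: direction (-2, -1); meets AS at X = (0, -1/6)
X = A + t·(S−A) with t = -3/4

t = -3/4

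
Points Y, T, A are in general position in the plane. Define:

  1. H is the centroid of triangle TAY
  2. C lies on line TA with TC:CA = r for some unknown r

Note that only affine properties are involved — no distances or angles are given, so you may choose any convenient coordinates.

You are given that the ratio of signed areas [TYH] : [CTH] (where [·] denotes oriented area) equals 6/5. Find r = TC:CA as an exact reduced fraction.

Assign Y = (0, 0), T = (1, 0), A = (0, 1) — the answer is frame-independent, so this choice is without loss of generality.
1. H is the centroid of triangle TAY ⇒ H = (1/3, 1/3)
2. With TC:CA = r, write λ = r/(r+1) so C = T + λ·(A−T); C is affine-linear in λ
Every point depending on C is an affine combination of C and λ-independent points, so each such coordinate is linear in λ; the λ² term in each signed area is a multiple of (A−T)×(A−T) = 0, so 2·[TYH] and 2·[CTH] are each linear in λ. Evaluating at λ=0 and λ=1:
  2·[TYH] = -1/3,   2·[CTH] = -1/3·λ
So [TYH]:[CTH] = (-1/3) / (-1/3·λ). Setting this equal to 6/5:
  -1/3 = 6/5·(-1/3·λ)  ⇒  λ = 5/6
Then r = λ/(1−λ) = (5/6)/(1/6) = 5. Check: with r = 5, C = (1/6, 5/6) and [TYH]:[CTH] = 6/5 as required.

r = 5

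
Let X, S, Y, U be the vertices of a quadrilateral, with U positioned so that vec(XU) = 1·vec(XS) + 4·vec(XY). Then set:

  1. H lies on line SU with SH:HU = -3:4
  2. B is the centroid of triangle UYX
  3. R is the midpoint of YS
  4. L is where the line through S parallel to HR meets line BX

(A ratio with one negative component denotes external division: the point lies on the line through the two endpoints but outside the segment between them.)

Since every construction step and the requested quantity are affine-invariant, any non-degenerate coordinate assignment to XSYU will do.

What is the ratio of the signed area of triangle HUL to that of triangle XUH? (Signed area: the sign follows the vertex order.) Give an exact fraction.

[HUL]:[XUH] = -1/6

Choose coordinates X = (0, 0), S = (1, 0), Y = (0, 1), U = (1, 4).
1. H lies on line SU with SH:HU = -3:4 ⇒ H = (1, -12)
2. B is the centroid of triangle UYX ⇒ B = (1/3, 5/3)
3. R is the midpoint of YS ⇒ R = (1/2, 1/2)
4. L is where the line through S parallel to HR meets line BX ⇒ L = (5/6, 25/6)
2·[HUL] = 8/3, 2·[XUH] = -16
[HUL]:[XUH] = 8/3:-16 = -1/6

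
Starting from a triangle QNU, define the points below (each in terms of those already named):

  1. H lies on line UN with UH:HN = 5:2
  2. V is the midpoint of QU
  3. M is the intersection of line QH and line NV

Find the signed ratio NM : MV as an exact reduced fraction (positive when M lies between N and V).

Choose coordinates Q = (0, 0), N = (1, 0), U = (0, 1).
1. H lies on line UN with UH:HN = 5:2 ⇒ H = (5/7, 2/7)
2. V is the midpoint of QU ⇒ V = (0, 1/2)
3. M is the intersection of line QH and line NV ⇒ M = (5/9, 2/9)
M = N + t·(V−N) with t = 4/9, so NM:MV = t:(1−t) = 4/9:5/9

NM:MV = 4/5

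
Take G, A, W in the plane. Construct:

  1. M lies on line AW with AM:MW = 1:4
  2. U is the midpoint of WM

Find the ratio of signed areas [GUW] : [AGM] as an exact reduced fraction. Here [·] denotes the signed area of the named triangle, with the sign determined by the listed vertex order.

[GUW]:[AGM] = -2

Work in coordinates with G = (0, 0), A = (1, 0), W = (0, 1).
1. M lies on line AW with AM:MW = 1:4 ⇒ M = (4/5, 1/5)
2. U is the midpoint of WM ⇒ U = (2/5, 3/5)
2·[GUW] = 2/5, 2·[AGM] = -1/5
[GUW]:[AGM] = 2/5:-1/5 = -2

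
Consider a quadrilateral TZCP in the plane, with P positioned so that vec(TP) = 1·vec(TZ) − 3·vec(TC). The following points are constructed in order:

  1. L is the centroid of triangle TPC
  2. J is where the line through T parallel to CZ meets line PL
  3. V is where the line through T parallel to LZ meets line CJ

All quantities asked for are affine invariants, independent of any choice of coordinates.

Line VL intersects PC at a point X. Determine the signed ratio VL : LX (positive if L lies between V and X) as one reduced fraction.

VL:LX = -1/7

Set T = (0, 0), Z = (1, 0), C = (0, 1), P = (1, -3); any affine frame gives the same invariant.
1. L is the centroid of triangle TPC ⇒ L = (1/3, -2/3)
2. J is where the line through T parallel to CZ meets line PL ⇒ J = (1/5, -1/5)
3. V is where the line through T parallel to LZ meets line CJ ⇒ V = (1/7, 1/7)
line VL meets PC at X = (-1, 5)
L = V + t·(X−V) with t = -1/6, so VL:LX = -1/6:7/6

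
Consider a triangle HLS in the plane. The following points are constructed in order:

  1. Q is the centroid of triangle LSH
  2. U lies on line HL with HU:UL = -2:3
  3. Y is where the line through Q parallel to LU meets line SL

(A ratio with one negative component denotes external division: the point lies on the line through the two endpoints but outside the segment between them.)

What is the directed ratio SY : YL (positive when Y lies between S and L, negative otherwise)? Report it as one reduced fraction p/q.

SY:YL = 2

Assign H = (0, 0), L = (1, 0), S = (0, 1) — the answer is frame-independent, so this choice is without loss of generality.
1. Q is the centroid of triangle LSH ⇒ Q = (1/3, 1/3)
2. U lies on line HL with HU:UL = -2:3 ⇒ U = (-2, 0)
3. Y is where the line through Q parallel to LU meets line SL ⇒ Y = (2/3, 1/3)
Y = S + t·(L−S) with t = 2/3, so SY:YL = t:(1−t) = 2/3:1/3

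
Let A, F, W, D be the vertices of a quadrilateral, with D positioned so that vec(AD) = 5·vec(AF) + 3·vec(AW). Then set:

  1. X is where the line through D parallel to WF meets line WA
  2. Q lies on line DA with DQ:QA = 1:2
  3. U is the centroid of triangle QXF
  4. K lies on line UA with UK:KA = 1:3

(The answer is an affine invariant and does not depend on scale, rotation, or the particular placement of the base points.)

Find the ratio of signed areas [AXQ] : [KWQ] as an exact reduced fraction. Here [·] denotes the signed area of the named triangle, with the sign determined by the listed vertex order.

Work in coordinates with A = (0, 0), F = (1, 0), W = (0, 1), D = (5, 3).
1. X is where the line through D parallel to WF meets line WA ⇒ X = (0, 8)
2. Q lies on line DA with DQ:QA = 1:2 ⇒ Q = (10/3, 2)
3. U is the centroid of triangle QXF ⇒ U = (13/9, 10/3)
4. K lies on line UA with UK:KA = 1:3 ⇒ K = (13/12, 5/2)
2·[AXQ] = -80/3, 2·[KWQ] = 47/12
[AXQ]:[KWQ] = -80/3:47/12 = -320/47

[AXQ]:[KWQ] = -320/47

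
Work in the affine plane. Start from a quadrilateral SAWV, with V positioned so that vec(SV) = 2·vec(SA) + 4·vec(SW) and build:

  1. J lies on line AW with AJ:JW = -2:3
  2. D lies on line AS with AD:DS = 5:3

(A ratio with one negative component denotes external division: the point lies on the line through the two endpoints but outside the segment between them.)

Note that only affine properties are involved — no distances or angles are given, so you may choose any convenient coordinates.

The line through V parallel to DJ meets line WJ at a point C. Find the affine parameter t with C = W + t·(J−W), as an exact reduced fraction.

Work in coordinates with S = (0, 0), A = (1, 0), W = (0, 1), V = (2, 4).
1. J lies on line AW with AJ:JW = -2:3 ⇒ J = (3, -2)
2. D lies on line AS with AD:DS = 5:3 ⇒ D = (3/8, 0)
through V parallel to DJ: direction (21/8, -2); meets WJ at C = (-19, 20)
C = W + t·(J−W) with t = -19/3

t = -19/3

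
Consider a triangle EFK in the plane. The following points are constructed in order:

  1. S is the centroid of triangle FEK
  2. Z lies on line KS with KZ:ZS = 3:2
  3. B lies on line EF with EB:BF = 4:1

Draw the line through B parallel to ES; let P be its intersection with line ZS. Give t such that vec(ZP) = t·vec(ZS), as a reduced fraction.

Choose coordinates E = (0, 0), F = (1, 0), K = (0, 1).
1. S is the centroid of triangle FEK ⇒ S = (1/3, 1/3)
2. Z lies on line KS with KZ:ZS = 3:2 ⇒ Z = (1/5, 3/5)
3. B lies on line EF with EB:BF = 4:1 ⇒ B = (4/5, 0)
through B parallel to ES: direction (1/3, 1/3); meets ZS at P = (3/5, -1/5)
P = Z + t·(S−Z) with t = 3

t = 3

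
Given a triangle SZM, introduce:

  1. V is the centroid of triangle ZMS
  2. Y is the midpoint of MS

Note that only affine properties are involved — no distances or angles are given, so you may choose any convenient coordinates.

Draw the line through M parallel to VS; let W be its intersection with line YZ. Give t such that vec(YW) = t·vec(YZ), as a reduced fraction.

Choose coordinates S = (0, 0), Z = (1, 0), M = (0, 1).
1. V is the centroid of triangle ZMS ⇒ V = (1/3, 1/3)
2. Y is the midpoint of MS ⇒ Y = (0, 1/2)
through M parallel to VS: direction (-1/3, -1/3); meets YZ at W = (-1/3, 2/3)
W = Y + t·(Z−Y) with t = -1/3

t = -1/3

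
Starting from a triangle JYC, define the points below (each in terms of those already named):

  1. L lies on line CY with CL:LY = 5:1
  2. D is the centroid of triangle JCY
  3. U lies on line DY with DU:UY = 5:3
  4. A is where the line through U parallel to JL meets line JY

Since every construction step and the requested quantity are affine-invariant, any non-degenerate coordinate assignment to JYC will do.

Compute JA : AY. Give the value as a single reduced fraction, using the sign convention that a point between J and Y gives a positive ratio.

Work in coordinates with J = (0, 0), Y = (1, 0), C = (0, 1).
1. L lies on line CY with CL:LY = 5:1 ⇒ L = (5/6, 1/6)
2. D is the centroid of triangle JCY ⇒ D = (1/3, 1/3)
3. U lies on line DY with DU:UY = 5:3 ⇒ U = (3/4, 1/8)
4. A is where the line through U parallel to JL meets line JY ⇒ A = (1/8, 0)
A = J + t·(Y−J) with t = 1/8, so JA:AY = t:(1−t) = 1/8:7/8

JA:AY = 1/7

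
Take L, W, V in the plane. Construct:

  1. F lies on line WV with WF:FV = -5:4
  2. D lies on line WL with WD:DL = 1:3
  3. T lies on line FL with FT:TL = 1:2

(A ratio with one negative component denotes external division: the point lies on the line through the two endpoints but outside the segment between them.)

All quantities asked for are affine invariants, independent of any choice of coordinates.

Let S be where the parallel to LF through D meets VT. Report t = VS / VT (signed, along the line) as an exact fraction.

Set L = (0, 0), W = (1, 0), V = (0, 1); any affine frame gives the same invariant.
1. F lies on line WV with WF:FV = -5:4 ⇒ F = (-4, 5)
2. D lies on line WL with WD:DL = 1:3 ⇒ D = (3/4, 0)
3. T lies on line FL with FT:TL = 1:2 ⇒ T = (-8/3, 10/3)
through D parallel to LF: direction (-4, 5); meets VT at S = (-1/6, 55/48)
S = V + t·(T−V) with t = 1/16

t = 1/16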